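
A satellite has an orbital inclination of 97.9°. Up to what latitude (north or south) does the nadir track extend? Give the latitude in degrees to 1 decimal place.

Retrograde orbit: the ground track reaches ±(180° − i) = ±(180 − 97.9) = ±82.1°.

82.1°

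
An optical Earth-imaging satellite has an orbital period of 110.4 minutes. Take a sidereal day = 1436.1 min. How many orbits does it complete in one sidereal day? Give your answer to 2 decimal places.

13.01

T = 110.4 min = 6624.0 s.
Orbits per sidereal day = 86166 / 6624.0 = 13.008.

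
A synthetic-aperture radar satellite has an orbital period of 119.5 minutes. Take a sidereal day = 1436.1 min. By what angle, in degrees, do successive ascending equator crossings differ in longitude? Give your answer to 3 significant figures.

T = 119.5 min = 7170.0 s.
During one orbit Earth rotates (7170.0 / 86166) × 360° = 29.96°.

30.0°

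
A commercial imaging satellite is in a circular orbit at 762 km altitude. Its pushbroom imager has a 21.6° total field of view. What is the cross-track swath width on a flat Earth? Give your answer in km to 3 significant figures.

Half-angle = 21.6°/2 = 10.8°.
Swath width ≈ 2h·tan(θ/2) = 2 × 762 × tan(10.8°) = 290.7 km.

291 km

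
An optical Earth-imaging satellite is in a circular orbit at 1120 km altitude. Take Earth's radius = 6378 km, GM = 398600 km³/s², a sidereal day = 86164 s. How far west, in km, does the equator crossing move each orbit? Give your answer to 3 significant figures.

Semi-major axis a = 6378 + 1120 = 7498 km. Period T = 2π√(a³/μ) = 2π√(7498³/398600) = 6461.4 s = 107.69 min.
During one orbit Earth rotates (6461.4 / 86164) × 360° = 27.00°.
At the equator that is 27.00° × (2π·6378/360) km/° = 27.00 × 111.3 = 3005 km.

3010 km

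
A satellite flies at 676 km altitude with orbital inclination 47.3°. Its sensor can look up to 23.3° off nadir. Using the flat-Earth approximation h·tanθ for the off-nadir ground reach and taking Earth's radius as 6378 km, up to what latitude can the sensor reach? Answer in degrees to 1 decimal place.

For a prograde orbit the ground track reaches latitude ±i = ±47.3°.
Sensor half-swath on the ground ≈ 676·tan(23.3°) = 291 km = 2.62° of latitude.
Maximum observable latitude ≈ 47.3 + 2.62 = 49.9°.

49.9°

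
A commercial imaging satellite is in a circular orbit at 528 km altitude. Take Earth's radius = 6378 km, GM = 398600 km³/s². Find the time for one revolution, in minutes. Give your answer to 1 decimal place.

Semi-major axis a = 6378 + 528 = 6906 km. Period T = 2π√(a³/μ) = 2π√(6906³/398600) = 5711.5 s = 95.19 min.

95.2 min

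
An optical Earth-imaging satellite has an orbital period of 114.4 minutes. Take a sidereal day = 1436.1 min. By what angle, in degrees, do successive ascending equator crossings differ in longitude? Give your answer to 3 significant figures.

T = 114.4 min = 6864.0 s.
During one orbit Earth rotates (6864.0 / 86166) × 360° = 28.68°.

28.7°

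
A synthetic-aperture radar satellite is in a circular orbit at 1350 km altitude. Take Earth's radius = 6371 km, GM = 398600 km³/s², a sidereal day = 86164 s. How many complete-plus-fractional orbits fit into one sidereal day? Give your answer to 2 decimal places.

Semi-major axis a = 6371 + 1350 = 7721 km. Period T = 2π√(a³/μ) = 2π√(7721³/398600) = 6751.8 s = 112.53 min.
Orbits per sidereal day = 86164 / 6751.8 = 12.762.

12.76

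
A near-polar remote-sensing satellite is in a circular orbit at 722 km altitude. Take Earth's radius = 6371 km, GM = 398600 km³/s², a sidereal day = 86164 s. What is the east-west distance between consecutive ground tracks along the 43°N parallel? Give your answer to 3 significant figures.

Semi-major axis a = 6371 + 722 = 7093 km. Period T = 2π√(a³/μ) = 2π√(7093³/398600) = 5945.1 s = 99.08 min.
Node shift per orbit = (5945.1/86164) × 360° = 24.84°.
Equatorial spacing = 24.84 × 111.2 km/° = 2762 km.
At 43° latitude, spacing = 2762 × cos(43°) = 2020 km.

2020 km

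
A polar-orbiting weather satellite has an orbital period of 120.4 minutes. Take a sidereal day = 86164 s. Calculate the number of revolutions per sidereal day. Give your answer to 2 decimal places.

T = 120.4 min = 7224.0 s.
Orbits per sidereal day = 86164 / 7224.0 = 11.927.

11.93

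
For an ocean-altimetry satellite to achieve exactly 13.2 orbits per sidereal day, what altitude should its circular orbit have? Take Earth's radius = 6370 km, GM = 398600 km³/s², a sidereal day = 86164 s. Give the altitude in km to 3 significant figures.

1180 km

Required period T = 86164 / 13.2 = 6527.6 s.
From T = 2π√(a³/μ): a = (μ T²/4π²)^(1/3) = (398600 × 6527.6² / 4π²)^(1/3) = 7549 km.
Altitude h = a − R = 7549 − 6370 = 1179 km.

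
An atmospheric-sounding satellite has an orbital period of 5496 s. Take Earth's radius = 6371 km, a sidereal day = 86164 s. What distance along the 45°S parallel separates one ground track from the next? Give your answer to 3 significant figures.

Node shift per orbit = (5496.0/86164) × 360° = 22.96°.
Equatorial spacing = 22.96 × 111.2 km/° = 2553 km.
At 45° latitude, spacing = 2553 × cos(45°) = 1805 km.

1810 km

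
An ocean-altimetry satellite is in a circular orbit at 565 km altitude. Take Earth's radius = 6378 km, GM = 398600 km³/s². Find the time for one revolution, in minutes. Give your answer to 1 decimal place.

Semi-major axis a = 6378 + 565 = 6943 km. Period T = 2π√(a³/μ) = 2π√(6943³/398600) = 5757.5 s = 95.96 min.

96.0 min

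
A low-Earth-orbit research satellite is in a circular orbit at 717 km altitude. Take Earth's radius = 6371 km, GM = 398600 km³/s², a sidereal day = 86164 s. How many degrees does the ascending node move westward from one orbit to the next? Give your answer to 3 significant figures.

24.8°

Semi-major axis a = 6371 + 717 = 7088 km. Period T = 2π√(a³/μ) = 2π√(7088³/398600) = 5938.8 s = 98.98 min.
During one orbit Earth rotates (5938.8 / 86164) × 360° = 24.81°.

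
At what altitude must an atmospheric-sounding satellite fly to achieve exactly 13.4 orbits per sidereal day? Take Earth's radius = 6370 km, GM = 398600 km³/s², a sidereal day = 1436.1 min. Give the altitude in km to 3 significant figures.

1100 km

Required period T = 86166 / 13.4 = 6430.3 s.
From T = 2π√(a³/μ): a = (μ T²/4π²)^(1/3) = (398600 × 6430.3² / 4π²)^(1/3) = 7474 km.
Altitude h = a − R = 7474 − 6370 = 1104 km.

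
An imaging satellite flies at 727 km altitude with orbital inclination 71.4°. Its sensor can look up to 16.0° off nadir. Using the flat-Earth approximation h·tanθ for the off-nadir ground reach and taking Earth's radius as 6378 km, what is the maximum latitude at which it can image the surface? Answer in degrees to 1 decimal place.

For a prograde orbit the ground track reaches latitude ±i = ±71.4°.
Sensor half-swath on the ground ≈ 727·tan(16.0°) = 208 km = 1.87° of latitude.
Maximum observable latitude ≈ 71.4 + 1.87 = 73.3°.

73.3°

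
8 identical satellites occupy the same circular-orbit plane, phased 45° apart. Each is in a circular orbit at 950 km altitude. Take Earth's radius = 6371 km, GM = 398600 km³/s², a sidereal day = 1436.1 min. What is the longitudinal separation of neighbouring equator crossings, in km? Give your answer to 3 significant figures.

362 km

Semi-major axis a = 6371 + 950 = 7321 km. Period T = 2π√(a³/μ) = 2π√(7321³/398600) = 6234.0 s = 103.90 min.
Single-satellite node shift = (6234.0/86166) × 360° = 26.05°.
With 8 satellites evenly phased, successive equator crossings are 26.05/8 = 3.256° apart.
That is 3.256 × 111.2 = 362 km at the equator.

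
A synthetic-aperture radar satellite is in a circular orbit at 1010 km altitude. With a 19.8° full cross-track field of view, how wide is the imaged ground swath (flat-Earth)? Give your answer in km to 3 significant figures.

Half-angle = 19.8°/2 = 9.9°.
Swath width ≈ 2h·tan(θ/2) = 2 × 1010 × tan(9.9°) = 352.5 km.

353 km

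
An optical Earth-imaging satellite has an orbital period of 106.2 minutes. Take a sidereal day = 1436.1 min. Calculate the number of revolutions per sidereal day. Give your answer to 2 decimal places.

T = 106.2 min = 6372.0 s.
Orbits per sidereal day = 86166 / 6372.0 = 13.523.

13.52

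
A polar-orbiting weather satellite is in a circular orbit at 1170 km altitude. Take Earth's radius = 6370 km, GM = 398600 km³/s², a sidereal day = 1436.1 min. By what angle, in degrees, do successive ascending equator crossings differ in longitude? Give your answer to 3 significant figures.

27.2°

Semi-major axis a = 6370 + 1170 = 7540 km. Period T = 2π√(a³/μ) = 2π√(7540³/398600) = 6515.8 s = 108.60 min.
During one orbit Earth rotates (6515.8 / 86166) × 360° = 27.22°.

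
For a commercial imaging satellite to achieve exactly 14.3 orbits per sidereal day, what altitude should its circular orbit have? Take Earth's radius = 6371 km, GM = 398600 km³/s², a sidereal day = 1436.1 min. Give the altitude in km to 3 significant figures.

786 km

Required period T = 86166 / 14.3 = 6025.6 s.
From T = 2π√(a³/μ): a = (μ T²/4π²)^(1/3) = (398600 × 6025.6² / 4π²)^(1/3) = 7157 km.
Altitude h = a − R = 7157 − 6371 = 786 km.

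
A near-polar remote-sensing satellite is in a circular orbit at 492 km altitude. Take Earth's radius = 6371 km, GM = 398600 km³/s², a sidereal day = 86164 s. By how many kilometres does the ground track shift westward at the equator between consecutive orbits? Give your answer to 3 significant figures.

2630 km

Semi-major axis a = 6371 + 492 = 6863 km. Period T = 2π√(a³/μ) = 2π√(6863³/398600) = 5658.3 s = 94.30 min.
During one orbit Earth rotates (5658.3 / 86164) × 360° = 23.64°.
At the equator that is 23.64° × (2π·6371/360) km/° = 23.64 × 111.2 = 2629 km.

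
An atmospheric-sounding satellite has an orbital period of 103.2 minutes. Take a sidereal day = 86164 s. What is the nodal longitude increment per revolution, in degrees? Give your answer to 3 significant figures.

25.9°

T = 103.2 min = 6192.0 s.
During one orbit Earth rotates (6192.0 / 86164) × 360° = 25.87°.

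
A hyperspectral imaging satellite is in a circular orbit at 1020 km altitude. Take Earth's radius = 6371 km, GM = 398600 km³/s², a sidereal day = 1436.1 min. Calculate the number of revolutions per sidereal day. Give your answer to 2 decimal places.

Semi-major axis a = 6371 + 1020 = 7391 km. Period T = 2π√(a³/μ) = 2π√(7391³/398600) = 6323.6 s = 105.39 min.
Orbits per sidereal day = 86166 / 6323.6 = 13.626.

13.63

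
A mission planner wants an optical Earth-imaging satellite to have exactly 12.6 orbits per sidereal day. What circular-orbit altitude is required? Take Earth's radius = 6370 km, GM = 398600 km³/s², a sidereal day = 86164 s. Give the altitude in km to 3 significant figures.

1420 km

Required period T = 86164 / 12.6 = 6838.4 s.
From T = 2π√(a³/μ): a = (μ T²/4π²)^(1/3) = (398600 × 6838.4² / 4π²)^(1/3) = 7787 km.
Altitude h = a − R = 7787 − 6370 = 1417 km.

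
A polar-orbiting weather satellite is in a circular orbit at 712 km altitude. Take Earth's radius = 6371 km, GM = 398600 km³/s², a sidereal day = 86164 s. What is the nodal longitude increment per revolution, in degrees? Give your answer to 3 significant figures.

24.8°

Semi-major axis a = 6371 + 712 = 7083 km. Period T = 2π√(a³/μ) = 2π√(7083³/398600) = 5932.5 s = 98.87 min.
During one orbit Earth rotates (5932.5 / 86164) × 360° = 24.79°.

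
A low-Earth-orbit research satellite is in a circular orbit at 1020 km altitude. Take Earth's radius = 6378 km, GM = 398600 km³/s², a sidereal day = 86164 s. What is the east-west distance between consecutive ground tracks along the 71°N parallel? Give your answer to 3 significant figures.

Semi-major axis a = 6378 + 1020 = 7398 km. Period T = 2π√(a³/μ) = 2π√(7398³/398600) = 6332.6 s = 105.54 min.
Node shift per orbit = (6332.6/86164) × 360° = 26.46°.
Equatorial spacing = 26.46 × 111.3 km/° = 2945 km.
At 71° latitude, spacing = 2945 × cos(71°) = 959 km.

959 km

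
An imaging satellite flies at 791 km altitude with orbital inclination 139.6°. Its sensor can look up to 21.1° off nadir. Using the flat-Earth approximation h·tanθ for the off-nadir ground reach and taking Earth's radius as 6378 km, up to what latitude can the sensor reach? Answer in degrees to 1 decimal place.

43.1°

Retrograde orbit: the ground track reaches ±(180° − i) = ±(180 − 139.6) = ±40.4°.
Sensor half-swath on the ground ≈ 791·tan(21.1°) = 305 km = 2.74° of latitude.
Maximum observable latitude ≈ 40.4 + 2.74 = 43.1°.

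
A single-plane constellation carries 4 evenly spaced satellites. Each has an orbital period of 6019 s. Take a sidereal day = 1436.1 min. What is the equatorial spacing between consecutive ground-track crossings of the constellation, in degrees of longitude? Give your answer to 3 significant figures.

6.29°

Single-satellite node shift = (6019.0/86166) × 360° = 25.15°.
With 4 satellites evenly phased, successive equator crossings are 25.15/4 = 6.287° apart.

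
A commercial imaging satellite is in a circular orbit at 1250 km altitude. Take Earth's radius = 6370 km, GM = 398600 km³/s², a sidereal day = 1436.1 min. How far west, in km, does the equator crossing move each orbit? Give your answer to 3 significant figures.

3070 km

Semi-major axis a = 6370 + 1250 = 7620 km. Period T = 2π√(a³/μ) = 2π√(7620³/398600) = 6619.8 s = 110.33 min.
During one orbit Earth rotates (6619.8 / 86166) × 360° = 27.66°.
At the equator that is 27.66° × (2π·6370/360) km/° = 27.66 × 111.2 = 3075 km.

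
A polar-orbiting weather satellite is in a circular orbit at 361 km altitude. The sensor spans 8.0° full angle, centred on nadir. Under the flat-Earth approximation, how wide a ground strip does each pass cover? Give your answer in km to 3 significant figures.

Half-angle = 8.0°/2 = 4°.
Swath width ≈ 2h·tan(θ/2) = 2 × 361 × tan(4°) = 50.5 km.

50.5 km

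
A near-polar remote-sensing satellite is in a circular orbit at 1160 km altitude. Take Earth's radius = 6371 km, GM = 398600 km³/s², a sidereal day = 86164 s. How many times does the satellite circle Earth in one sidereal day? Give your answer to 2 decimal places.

13.25

Semi-major axis a = 6371 + 1160 = 7531 km. Period T = 2π√(a³/μ) = 2π√(7531³/398600) = 6504.1 s = 108.40 min.
Orbits per sidereal day = 86164 / 6504.1 = 13.248.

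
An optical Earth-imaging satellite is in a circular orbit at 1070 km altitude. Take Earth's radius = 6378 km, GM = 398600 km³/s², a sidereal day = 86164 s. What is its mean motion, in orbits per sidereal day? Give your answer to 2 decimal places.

Semi-major axis a = 6378 + 1070 = 7448 km. Period T = 2π√(a³/μ) = 2π√(7448³/398600) = 6396.9 s = 106.62 min.
Orbits per sidereal day = 86164 / 6396.9 = 13.470.

13.47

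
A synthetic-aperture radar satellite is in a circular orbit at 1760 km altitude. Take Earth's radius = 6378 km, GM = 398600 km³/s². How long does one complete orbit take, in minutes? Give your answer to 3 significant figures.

Semi-major axis a = 6378 + 1760 = 8138 km. Period T = 2π√(a³/μ) = 2π√(8138³/398600) = 7306.1 s = 121.77 min.

122 min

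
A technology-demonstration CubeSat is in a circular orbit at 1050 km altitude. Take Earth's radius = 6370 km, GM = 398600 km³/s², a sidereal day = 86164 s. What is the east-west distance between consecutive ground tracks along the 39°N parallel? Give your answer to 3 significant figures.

2300 km

Semi-major axis a = 6370 + 1050 = 7420 km. Period T = 2π√(a³/μ) = 2π√(7420³/398600) = 6360.9 s = 106.01 min.
Node shift per orbit = (6360.9/86164) × 360° = 26.58°.
Equatorial spacing = 26.58 × 111.2 km/° = 2955 km.
At 39° latitude, spacing = 2955 × cos(39°) = 2296 km.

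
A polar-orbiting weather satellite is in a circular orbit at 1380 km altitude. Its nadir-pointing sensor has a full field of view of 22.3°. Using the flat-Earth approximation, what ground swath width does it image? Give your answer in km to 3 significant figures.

544 km

Half-angle = 22.3°/2 = 11.15°.
Swath width ≈ 2h·tan(θ/2) = 2 × 1380 × tan(11.15°) = 544.0 km.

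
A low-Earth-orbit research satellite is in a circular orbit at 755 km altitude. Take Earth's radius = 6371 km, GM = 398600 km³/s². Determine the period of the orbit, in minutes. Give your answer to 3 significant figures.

99.8 min

Semi-major axis a = 6371 + 755 = 7126 km. Period T = 2π√(a³/μ) = 2π√(7126³/398600) = 5986.6 s = 99.78 min.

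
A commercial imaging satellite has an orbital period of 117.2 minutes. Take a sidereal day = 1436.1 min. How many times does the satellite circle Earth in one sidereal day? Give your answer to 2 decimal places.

12.25

T = 117.2 min = 7032.0 s.
Orbits per sidereal day = 86166 / 7032.0 = 12.253.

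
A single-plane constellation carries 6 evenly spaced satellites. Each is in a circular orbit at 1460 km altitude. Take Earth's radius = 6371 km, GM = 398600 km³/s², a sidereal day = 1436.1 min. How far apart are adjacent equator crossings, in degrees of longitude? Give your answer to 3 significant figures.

4.80°

Semi-major axis a = 6371 + 1460 = 7831 km. Period T = 2π√(a³/μ) = 2π√(7831³/398600) = 6896.6 s = 114.94 min.
Single-satellite node shift = (6896.6/86166) × 360° = 28.81°.
With 6 satellites evenly phased, successive equator crossings are 28.81/6 = 4.802° apart.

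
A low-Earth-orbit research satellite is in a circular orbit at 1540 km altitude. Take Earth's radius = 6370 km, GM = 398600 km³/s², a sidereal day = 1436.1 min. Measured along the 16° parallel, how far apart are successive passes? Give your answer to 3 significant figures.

3130 km

Semi-major axis a = 6370 + 1540 = 7910 km. Period T = 2π√(a³/μ) = 2π√(7910³/398600) = 7001.3 s = 116.69 min.
Node shift per orbit = (7001.3/86166) × 360° = 29.25°.
Equatorial spacing = 29.25 × 111.2 km/° = 3252 km.
At 16° latitude, spacing = 3252 × cos(16°) = 3126 km.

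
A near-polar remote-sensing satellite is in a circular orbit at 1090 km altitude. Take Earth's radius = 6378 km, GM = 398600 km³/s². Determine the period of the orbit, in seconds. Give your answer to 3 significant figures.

6420 seconds

Semi-major axis a = 6378 + 1090 = 7468 km. Period T = 2π√(a³/μ) = 2π√(7468³/398600) = 6422.7 s = 107.05 min.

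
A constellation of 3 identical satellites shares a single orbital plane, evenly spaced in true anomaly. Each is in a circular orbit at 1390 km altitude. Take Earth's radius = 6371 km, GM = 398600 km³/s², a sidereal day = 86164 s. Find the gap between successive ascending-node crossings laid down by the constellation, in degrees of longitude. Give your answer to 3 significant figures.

Semi-major axis a = 6371 + 1390 = 7761 km. Period T = 2π√(a³/μ) = 2π√(7761³/398600) = 6804.4 s = 113.41 min.
Single-satellite node shift = (6804.4/86164) × 360° = 28.43°.
With 3 satellites evenly phased, successive equator crossings are 28.43/3 = 9.476° apart.

9.48°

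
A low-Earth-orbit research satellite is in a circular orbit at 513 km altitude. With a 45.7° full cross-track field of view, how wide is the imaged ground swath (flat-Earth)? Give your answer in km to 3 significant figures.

432 km

Half-angle = 45.7°/2 = 22.85°.
Swath width ≈ 2h·tan(θ/2) = 2 × 513 × tan(22.85°) = 432.3 km.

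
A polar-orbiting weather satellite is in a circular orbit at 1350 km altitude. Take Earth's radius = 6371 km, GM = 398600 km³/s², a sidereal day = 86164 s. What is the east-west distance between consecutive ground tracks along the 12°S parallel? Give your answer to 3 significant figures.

3070 km

Semi-major axis a = 6371 + 1350 = 7721 km. Period T = 2π√(a³/μ) = 2π√(7721³/398600) = 6751.8 s = 112.53 min.
Node shift per orbit = (6751.8/86164) × 360° = 28.21°.
Equatorial spacing = 28.21 × 111.2 km/° = 3137 km.
At 12° latitude, spacing = 3137 × cos(12°) = 3068 km.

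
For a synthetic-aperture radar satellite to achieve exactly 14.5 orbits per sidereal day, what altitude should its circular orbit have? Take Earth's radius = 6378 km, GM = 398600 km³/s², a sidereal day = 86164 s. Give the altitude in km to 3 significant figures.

713 km

Required period T = 86164 / 14.5 = 5942.3 s.
From T = 2π√(a³/μ): a = (μ T²/4π²)^(1/3) = (398600 × 5942.3² / 4π²)^(1/3) = 7091 km.
Altitude h = a − R = 7091 − 6378 = 713 km.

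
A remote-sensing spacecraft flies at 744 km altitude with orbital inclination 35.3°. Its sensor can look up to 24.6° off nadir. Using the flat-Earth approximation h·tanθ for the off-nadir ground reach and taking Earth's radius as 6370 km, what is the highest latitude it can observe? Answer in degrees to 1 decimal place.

38.4°

For a prograde orbit the ground track reaches latitude ±i = ±35.3°.
Sensor half-swath on the ground ≈ 744·tan(24.6°) = 341 km = 3.06° of latitude.
Maximum observable latitude ≈ 35.3 + 3.06 = 38.4°.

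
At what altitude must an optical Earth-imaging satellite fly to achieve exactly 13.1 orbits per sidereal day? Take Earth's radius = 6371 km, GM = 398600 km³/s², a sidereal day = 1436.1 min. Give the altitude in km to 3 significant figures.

Required period T = 86166 / 13.1 = 6577.6 s.
From T = 2π√(a³/μ): a = (μ T²/4π²)^(1/3) = (398600 × 6577.6² / 4π²)^(1/3) = 7588 km.
Altitude h = a − R = 7588 − 6371 = 1217 km.

1220 km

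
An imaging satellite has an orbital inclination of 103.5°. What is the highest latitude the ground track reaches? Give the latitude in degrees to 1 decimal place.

Retrograde orbit: the ground track reaches ±(180° − i) = ±(180 − 103.5) = ±76.5°.

76.5°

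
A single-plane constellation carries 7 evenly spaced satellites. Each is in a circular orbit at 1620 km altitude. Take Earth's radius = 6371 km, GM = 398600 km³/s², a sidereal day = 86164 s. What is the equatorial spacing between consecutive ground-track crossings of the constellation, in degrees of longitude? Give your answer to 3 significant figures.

4.24°

Semi-major axis a = 6371 + 1620 = 7991 km. Period T = 2π√(a³/μ) = 2π√(7991³/398600) = 7109.1 s = 118.48 min.
Single-satellite node shift = (7109.1/86164) × 360° = 29.70°.
With 7 satellites evenly phased, successive equator crossings are 29.70/7 = 4.243° apart.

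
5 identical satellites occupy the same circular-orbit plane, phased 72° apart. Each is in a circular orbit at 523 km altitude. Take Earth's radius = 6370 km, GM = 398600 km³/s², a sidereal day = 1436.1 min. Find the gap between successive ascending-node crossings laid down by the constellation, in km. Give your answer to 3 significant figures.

Semi-major axis a = 6370 + 523 = 6893 km. Period T = 2π√(a³/μ) = 2π√(6893³/398600) = 5695.4 s = 94.92 min.
Single-satellite node shift = (5695.4/86166) × 360° = 23.80°.
With 5 satellites evenly phased, successive equator crossings are 23.80/5 = 4.759° apart.
That is 4.759 × 111.2 = 529 km at the equator.

529 km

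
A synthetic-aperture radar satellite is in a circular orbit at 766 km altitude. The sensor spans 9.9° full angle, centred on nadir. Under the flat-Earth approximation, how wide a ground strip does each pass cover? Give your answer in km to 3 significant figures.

133 km

Half-angle = 9.9°/2 = 4.95°.
Swath width ≈ 2h·tan(θ/2) = 2 × 766 × tan(4.95°) = 132.7 km.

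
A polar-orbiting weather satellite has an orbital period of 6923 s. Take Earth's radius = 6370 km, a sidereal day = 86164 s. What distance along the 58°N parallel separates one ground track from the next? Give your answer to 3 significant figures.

Node shift per orbit = (6923.0/86164) × 360° = 28.92°.
Equatorial spacing = 28.92 × 111.2 km/° = 3216 km.
At 58° latitude, spacing = 3216 × cos(58°) = 1704 km.

1700 km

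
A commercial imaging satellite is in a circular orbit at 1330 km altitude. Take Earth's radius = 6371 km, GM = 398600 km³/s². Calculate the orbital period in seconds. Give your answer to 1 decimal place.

6725.6 seconds

Semi-major axis a = 6371 + 1330 = 7701 km. Period T = 2π√(a³/μ) = 2π√(7701³/398600) = 6725.6 s = 112.09 min.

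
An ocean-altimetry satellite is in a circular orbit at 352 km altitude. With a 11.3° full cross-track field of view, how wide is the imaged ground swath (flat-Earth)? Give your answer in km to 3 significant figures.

Half-angle = 11.3°/2 = 5.65°.
Swath width ≈ 2h·tan(θ/2) = 2 × 352 × tan(5.65°) = 69.6 km.

69.6 km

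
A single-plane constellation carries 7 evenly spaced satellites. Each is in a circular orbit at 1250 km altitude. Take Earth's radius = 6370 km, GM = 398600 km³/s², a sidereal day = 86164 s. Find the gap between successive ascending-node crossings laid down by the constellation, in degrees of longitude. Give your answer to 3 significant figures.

3.95°

Semi-major axis a = 6370 + 1250 = 7620 km. Period T = 2π√(a³/μ) = 2π√(7620³/398600) = 6619.8 s = 110.33 min.
Single-satellite node shift = (6619.8/86164) × 360° = 27.66°.
With 7 satellites evenly phased, successive equator crossings are 27.66/7 = 3.951° apart.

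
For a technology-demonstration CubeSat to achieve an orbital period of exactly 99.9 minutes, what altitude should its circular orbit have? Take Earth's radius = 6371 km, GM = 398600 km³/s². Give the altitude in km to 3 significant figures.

761 km

T = 99.9 min = 5994.0 s.
From T = 2π√(a³/μ): a = (μ T²/4π²)^(1/3) = (398600 × 5994.0² / 4π²)^(1/3) = 7132 km.
Altitude h = a − R = 7132 − 6371 = 761 km.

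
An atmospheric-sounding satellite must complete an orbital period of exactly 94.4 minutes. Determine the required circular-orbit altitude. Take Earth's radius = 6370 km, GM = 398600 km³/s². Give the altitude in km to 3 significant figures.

T = 94.4 min = 5664.0 s.
From T = 2π√(a³/μ): a = (μ T²/4π²)^(1/3) = (398600 × 5664.0² / 4π²)^(1/3) = 6868 km.
Altitude h = a − R = 6868 − 6370 = 498 km.

498 km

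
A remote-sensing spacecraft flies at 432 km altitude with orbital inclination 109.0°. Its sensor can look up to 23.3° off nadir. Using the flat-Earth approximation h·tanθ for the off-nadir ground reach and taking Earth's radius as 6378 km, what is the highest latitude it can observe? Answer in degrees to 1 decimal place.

72.7°

Retrograde orbit: the ground track reaches ±(180° − i) = ±(180 − 109.0) = ±71.0°.
Sensor half-swath on the ground ≈ 432·tan(23.3°) = 186 km = 1.67° of latitude.
Maximum observable latitude ≈ 71.0 + 1.67 = 72.7°.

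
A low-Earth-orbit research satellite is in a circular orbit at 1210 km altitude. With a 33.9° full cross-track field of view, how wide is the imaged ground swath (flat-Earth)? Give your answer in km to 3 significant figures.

738 km

Half-angle = 33.9°/2 = 16.95°.
Swath width ≈ 2h·tan(θ/2) = 2 × 1210 × tan(16.95°) = 737.6 km.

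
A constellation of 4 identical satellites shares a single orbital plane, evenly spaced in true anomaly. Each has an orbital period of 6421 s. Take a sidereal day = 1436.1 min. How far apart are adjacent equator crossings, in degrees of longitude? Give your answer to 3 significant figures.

Single-satellite node shift = (6421.0/86166) × 360° = 26.83°.
With 4 satellites evenly phased, successive equator crossings are 26.83/4 = 6.707° apart.

6.71°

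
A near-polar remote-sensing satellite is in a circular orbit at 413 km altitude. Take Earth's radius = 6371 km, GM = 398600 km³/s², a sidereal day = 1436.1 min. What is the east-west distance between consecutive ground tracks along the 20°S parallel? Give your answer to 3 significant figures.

Semi-major axis a = 6371 + 413 = 6784 km. Period T = 2π√(a³/μ) = 2π√(6784³/398600) = 5560.8 s = 92.68 min.
Node shift per orbit = (5560.8/86166) × 360° = 23.23°.
Equatorial spacing = 23.23 × 111.2 km/° = 2583 km.
At 20° latitude, spacing = 2583 × cos(20°) = 2428 km.

2430 km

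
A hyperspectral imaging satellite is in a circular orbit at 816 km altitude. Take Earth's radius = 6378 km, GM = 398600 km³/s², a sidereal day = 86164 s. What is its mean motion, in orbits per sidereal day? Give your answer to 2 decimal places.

14.19

Semi-major axis a = 6378 + 816 = 7194 km. Period T = 2π√(a³/μ) = 2π√(7194³/398600) = 6072.5 s = 101.21 min.
Orbits per sidereal day = 86164 / 6072.5 = 14.189.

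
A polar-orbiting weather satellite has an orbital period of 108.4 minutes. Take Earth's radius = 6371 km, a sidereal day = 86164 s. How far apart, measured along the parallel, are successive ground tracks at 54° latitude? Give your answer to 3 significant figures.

1780 km

T = 108.4 min = 6504.0 s.
Node shift per orbit = (6504.0/86164) × 360° = 27.17°.
Equatorial spacing = 27.17 × 111.2 km/° = 3022 km.
At 54° latitude, spacing = 3022 × cos(54°) = 1776 km.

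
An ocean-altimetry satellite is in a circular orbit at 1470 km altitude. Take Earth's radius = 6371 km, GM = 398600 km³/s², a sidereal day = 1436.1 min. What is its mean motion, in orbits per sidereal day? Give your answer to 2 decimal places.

12.47

Semi-major axis a = 6371 + 1470 = 7841 km. Period T = 2π√(a³/μ) = 2π√(7841³/398600) = 6909.8 s = 115.16 min.
Orbits per sidereal day = 86166 / 6909.8 = 12.470.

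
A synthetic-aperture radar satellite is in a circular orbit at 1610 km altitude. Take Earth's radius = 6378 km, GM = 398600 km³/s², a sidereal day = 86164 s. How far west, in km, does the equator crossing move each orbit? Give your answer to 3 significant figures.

3300 km

Semi-major axis a = 6378 + 1610 = 7988 km. Period T = 2π√(a³/μ) = 2π√(7988³/398600) = 7105.1 s = 118.42 min.
During one orbit Earth rotates (7105.1 / 86164) × 360° = 29.69°.
At the equator that is 29.69° × (2π·6378/360) km/° = 29.69 × 111.3 = 3305 km.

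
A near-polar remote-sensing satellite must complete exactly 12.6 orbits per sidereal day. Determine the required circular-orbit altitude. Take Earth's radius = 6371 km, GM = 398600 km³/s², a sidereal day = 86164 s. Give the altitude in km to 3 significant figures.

Required period T = 86164 / 12.6 = 6838.4 s.
From T = 2π√(a³/μ): a = (μ T²/4π²)^(1/3) = (398600 × 6838.4² / 4π²)^(1/3) = 7787 km.
Altitude h = a − R = 7787 − 6371 = 1416 km.

1420 km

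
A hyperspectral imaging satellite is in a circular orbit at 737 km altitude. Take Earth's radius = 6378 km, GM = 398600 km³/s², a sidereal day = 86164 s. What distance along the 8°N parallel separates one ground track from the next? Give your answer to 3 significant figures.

Semi-major axis a = 6378 + 737 = 7115 km. Period T = 2π√(a³/μ) = 2π√(7115³/398600) = 5972.7 s = 99.55 min.
Node shift per orbit = (5972.7/86164) × 360° = 24.95°.
Equatorial spacing = 24.95 × 111.3 km/° = 2778 km.
At 8° latitude, spacing = 2778 × cos(8°) = 2751 km.

2750 km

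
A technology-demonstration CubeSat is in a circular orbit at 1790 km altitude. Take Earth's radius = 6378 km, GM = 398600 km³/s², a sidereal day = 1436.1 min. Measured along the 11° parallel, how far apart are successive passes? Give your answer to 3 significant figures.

Semi-major axis a = 6378 + 1790 = 8168 km. Period T = 2π√(a³/μ) = 2π√(8168³/398600) = 7346.6 s = 122.44 min.
Node shift per orbit = (7346.6/86166) × 360° = 30.69°.
Equatorial spacing = 30.69 × 111.3 km/° = 3417 km.
At 11° latitude, spacing = 3417 × cos(11°) = 3354 km.

3350 km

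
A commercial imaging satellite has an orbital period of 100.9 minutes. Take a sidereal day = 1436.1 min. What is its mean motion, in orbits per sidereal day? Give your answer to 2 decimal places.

T = 100.9 min = 6054.0 s.
Orbits per sidereal day = 86166 / 6054.0 = 14.233.

14.23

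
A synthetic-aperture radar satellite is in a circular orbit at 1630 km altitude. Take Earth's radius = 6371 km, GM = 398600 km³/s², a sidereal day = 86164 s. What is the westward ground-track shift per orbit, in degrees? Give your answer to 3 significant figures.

Semi-major axis a = 6371 + 1630 = 8001 km. Period T = 2π√(a³/μ) = 2π√(8001³/398600) = 7122.4 s = 118.71 min.
During one orbit Earth rotates (7122.4 / 86164) × 360° = 29.76°.

29.8°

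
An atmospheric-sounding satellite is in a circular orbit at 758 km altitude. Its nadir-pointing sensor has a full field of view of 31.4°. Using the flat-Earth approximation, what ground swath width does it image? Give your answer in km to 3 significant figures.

Half-angle = 31.4°/2 = 15.7°.
Swath width ≈ 2h·tan(θ/2) = 2 × 758 × tan(15.7°) = 426.1 km.

426 km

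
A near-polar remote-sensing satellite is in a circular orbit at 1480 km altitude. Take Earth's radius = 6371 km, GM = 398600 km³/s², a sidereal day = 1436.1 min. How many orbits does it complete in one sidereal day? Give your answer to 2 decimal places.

Semi-major axis a = 6371 + 1480 = 7851 km. Period T = 2π√(a³/μ) = 2π√(7851³/398600) = 6923.1 s = 115.38 min.
Orbits per sidereal day = 86166 / 6923.1 = 12.446.

12.45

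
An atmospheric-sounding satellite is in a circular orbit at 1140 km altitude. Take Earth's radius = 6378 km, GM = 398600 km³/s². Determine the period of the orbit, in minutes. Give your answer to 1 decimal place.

Semi-major axis a = 6378 + 1140 = 7518 km. Period T = 2π√(a³/μ) = 2π√(7518³/398600) = 6487.3 s = 108.12 min.

108.1 min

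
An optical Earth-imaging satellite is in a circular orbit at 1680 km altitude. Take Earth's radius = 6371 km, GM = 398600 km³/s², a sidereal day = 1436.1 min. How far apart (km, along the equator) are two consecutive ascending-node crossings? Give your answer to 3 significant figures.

Semi-major axis a = 6371 + 1680 = 8051 km. Period T = 2π√(a³/μ) = 2π√(8051³/398600) = 7189.3 s = 119.82 min.
During one orbit Earth rotates (7189.3 / 86166) × 360° = 30.04°.
At the equator that is 30.04° × (2π·6371/360) km/° = 30.04 × 111.2 = 3340 km.

3340 km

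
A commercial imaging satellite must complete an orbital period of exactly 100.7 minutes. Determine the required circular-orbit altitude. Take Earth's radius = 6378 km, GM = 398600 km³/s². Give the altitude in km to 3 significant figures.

T = 100.7 min = 6042.0 s.
From T = 2π√(a³/μ): a = (μ T²/4π²)^(1/3) = (398600 × 6042.0² / 4π²)^(1/3) = 7170 km.
Altitude h = a − R = 7170 − 6378 = 792 km.

792 km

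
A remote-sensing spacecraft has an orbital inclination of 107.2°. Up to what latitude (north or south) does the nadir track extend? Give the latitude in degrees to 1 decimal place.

Retrograde orbit: the ground track reaches ±(180° − i) = ±(180 − 107.2) = ±72.8°.

72.8°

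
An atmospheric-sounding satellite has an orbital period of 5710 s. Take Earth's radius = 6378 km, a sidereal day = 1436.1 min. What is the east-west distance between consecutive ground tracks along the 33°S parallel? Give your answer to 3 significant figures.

2230 km

Node shift per orbit = (5710.0/86166) × 360° = 23.86°.
Equatorial spacing = 23.86 × 111.3 km/° = 2656 km.
At 33° latitude, spacing = 2656 × cos(33°) = 2227 km.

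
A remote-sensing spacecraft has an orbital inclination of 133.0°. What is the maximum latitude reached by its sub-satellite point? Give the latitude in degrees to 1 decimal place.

Retrograde orbit: the ground track reaches ±(180° − i) = ±(180 − 133.0) = ±47.0°.

47.0°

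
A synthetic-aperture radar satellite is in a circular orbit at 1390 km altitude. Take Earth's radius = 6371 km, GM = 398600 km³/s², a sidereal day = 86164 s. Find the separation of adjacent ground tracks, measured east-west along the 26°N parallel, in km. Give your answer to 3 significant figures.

Semi-major axis a = 6371 + 1390 = 7761 km. Period T = 2π√(a³/μ) = 2π√(7761³/398600) = 6804.4 s = 113.41 min.
Node shift per orbit = (6804.4/86164) × 360° = 28.43°.
Equatorial spacing = 28.43 × 111.2 km/° = 3161 km.
At 26° latitude, spacing = 3161 × cos(26°) = 2841 km.

2840 km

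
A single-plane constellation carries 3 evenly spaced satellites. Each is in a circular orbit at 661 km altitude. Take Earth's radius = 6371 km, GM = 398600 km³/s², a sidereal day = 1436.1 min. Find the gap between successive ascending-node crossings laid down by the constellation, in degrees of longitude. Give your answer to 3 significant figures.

Semi-major axis a = 6371 + 661 = 7032 km. Period T = 2π√(a³/μ) = 2π√(7032³/398600) = 5868.5 s = 97.81 min.
Single-satellite node shift = (5868.5/86166) × 360° = 24.52°.
With 3 satellites evenly phased, successive equator crossings are 24.52/3 = 8.173° apart.

8.17°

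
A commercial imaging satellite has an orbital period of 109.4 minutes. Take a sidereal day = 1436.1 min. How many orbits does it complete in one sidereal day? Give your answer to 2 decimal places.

13.13

T = 109.4 min = 6564.0 s.
Orbits per sidereal day = 86166 / 6564.0 = 13.127.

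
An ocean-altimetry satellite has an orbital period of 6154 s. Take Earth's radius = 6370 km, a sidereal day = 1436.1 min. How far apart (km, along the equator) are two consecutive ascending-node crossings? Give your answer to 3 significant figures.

2860 km

During one orbit Earth rotates (6154.0 / 86166) × 360° = 25.71°.
At the equator that is 25.71° × (2π·6370/360) km/° = 25.71 × 111.2 = 2859 km.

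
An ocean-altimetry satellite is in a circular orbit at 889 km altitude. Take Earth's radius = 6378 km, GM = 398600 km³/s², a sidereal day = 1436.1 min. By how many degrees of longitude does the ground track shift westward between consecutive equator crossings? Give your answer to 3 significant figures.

25.8°

Semi-major axis a = 6378 + 889 = 7267 km. Period T = 2π√(a³/μ) = 2π√(7267³/398600) = 6165.2 s = 102.75 min.
During one orbit Earth rotates (6165.2 / 86166) × 360° = 25.76°.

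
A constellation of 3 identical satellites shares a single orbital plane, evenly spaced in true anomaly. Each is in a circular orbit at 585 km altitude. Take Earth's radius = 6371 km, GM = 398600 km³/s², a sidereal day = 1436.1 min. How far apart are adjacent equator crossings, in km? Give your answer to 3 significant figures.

Semi-major axis a = 6371 + 585 = 6956 km. Period T = 2π√(a³/μ) = 2π√(6956³/398600) = 5773.7 s = 96.23 min.
Single-satellite node shift = (5773.7/86166) × 360° = 24.12°.
With 3 satellites evenly phased, successive equator crossings are 24.12/3 = 8.041° apart.
That is 8.041 × 111.2 = 894 km at the equator.

894 km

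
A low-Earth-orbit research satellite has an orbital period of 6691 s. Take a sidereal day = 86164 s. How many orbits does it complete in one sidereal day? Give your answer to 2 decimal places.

12.88

Orbits per sidereal day = 86164 / 6691.0 = 12.878.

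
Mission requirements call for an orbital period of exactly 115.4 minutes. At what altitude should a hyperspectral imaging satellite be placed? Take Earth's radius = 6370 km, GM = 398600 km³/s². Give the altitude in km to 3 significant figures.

1480 km

T = 115.4 min = 6924.0 s.
From T = 2π√(a³/μ): a = (μ T²/4π²)^(1/3) = (398600 × 6924.0² / 4π²)^(1/3) = 7852 km.
Altitude h = a − R = 7852 − 6370 = 1482 km.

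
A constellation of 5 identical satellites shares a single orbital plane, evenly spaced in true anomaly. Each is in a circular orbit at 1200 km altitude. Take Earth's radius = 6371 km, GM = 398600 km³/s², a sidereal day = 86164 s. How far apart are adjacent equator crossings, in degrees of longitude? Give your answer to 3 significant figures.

Semi-major axis a = 6371 + 1200 = 7571 km. Period T = 2π√(a³/μ) = 2π√(7571³/398600) = 6556.0 s = 109.27 min.
Single-satellite node shift = (6556.0/86164) × 360° = 27.39°.
With 5 satellites evenly phased, successive equator crossings are 27.39/5 = 5.478° apart.

5.48°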